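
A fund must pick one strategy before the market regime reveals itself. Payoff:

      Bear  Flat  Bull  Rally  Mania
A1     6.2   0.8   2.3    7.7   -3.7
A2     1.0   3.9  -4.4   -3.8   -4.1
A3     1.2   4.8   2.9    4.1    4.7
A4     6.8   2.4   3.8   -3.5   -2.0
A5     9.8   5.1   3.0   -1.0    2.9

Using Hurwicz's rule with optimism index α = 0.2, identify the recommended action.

A1: 0.2·7.7 + 0.8·(-3.7) = -1.42
A2: 0.2·3.9 + 0.8·(-4.4) = -2.74
A3: 0.2·4.8 + 0.8·1.2 = 1.92
A4: 0.2·6.8 + 0.8·(-3.5) = -1.44
A5: 0.2·9.8 + 0.8·(-1.0) = 1.16
Highest Hurwicz score = 1.92 → A3.

A3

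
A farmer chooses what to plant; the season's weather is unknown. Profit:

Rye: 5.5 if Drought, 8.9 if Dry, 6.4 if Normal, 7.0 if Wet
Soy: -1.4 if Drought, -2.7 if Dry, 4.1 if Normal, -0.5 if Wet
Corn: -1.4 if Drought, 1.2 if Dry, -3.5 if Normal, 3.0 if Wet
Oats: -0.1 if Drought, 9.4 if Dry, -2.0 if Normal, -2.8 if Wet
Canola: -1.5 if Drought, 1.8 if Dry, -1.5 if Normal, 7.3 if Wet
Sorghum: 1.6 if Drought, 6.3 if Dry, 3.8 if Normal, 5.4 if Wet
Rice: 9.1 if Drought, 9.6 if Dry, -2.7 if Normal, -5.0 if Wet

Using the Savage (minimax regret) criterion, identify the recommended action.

Rye

Column bests: Drought=9.1, Dry=9.6, Normal=6.4, Wet=7.3.
Rye regrets: 3.6, 0.7, 0.0, 0.3 → max 3.6
Soy regrets: 10.5, 12.3, 2.3, 7.8 → max 12.3
Corn regrets: 10.5, 8.4, 9.9, 4.3 → max 10.5
Oats regrets: 9.2, 0.2, 8.4, 10.1 → max 10.1
Canola regrets: 10.6, 7.8, 7.9, 0.0 → max 10.6
Sorghum regrets: 7.5, 3.3, 2.6, 1.9 → max 7.5
Rice regrets: 0.0, 0.0, 9.1, 12.3 → max 12.3
Smallest max regret = 3.6 → Rye.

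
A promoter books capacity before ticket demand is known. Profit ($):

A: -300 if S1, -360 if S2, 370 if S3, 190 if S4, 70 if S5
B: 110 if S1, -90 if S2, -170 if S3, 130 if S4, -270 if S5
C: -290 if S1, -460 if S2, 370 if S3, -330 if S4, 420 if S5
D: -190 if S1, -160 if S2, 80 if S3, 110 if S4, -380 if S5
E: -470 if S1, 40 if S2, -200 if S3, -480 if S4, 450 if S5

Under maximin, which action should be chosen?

B

Row minima: A=-360, B=-270, C=-460, D=-380, E=-480
Best worst-case = -270 → B.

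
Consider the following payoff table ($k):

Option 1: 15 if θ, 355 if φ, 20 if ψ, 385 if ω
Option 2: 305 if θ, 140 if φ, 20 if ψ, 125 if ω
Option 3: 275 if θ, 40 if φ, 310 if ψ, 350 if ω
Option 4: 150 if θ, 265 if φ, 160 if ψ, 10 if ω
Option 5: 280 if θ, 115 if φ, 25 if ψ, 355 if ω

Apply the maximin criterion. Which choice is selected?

Row minima: Option 1=15, Option 2=20, Option 3=40, Option 4=10, Option 5=25
Best worst-case = 40 → Option 3.

Option 3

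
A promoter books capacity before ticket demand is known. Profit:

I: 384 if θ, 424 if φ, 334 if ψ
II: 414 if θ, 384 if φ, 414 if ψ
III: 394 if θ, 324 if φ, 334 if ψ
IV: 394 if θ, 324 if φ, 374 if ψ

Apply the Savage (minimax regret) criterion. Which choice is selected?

Column bests: θ=414, φ=424, ψ=414.
I regrets: 30, 0, 80 → max 80
II regrets: 0, 40, 0 → max 40
III regrets: 20, 100, 80 → max 100
IV regrets: 20, 100, 40 → max 100
Smallest max regret = 40 → II.

II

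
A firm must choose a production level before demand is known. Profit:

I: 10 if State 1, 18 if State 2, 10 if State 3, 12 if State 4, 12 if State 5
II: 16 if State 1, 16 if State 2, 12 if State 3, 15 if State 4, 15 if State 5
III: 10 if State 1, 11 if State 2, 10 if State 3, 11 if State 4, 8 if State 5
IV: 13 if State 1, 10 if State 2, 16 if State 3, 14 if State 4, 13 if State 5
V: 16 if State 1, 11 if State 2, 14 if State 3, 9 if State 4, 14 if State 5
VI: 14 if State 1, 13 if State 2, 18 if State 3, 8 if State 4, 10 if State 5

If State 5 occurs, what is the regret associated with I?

3

Best payoff under State 5 is 15.
Regret = 15 − 12 = 3.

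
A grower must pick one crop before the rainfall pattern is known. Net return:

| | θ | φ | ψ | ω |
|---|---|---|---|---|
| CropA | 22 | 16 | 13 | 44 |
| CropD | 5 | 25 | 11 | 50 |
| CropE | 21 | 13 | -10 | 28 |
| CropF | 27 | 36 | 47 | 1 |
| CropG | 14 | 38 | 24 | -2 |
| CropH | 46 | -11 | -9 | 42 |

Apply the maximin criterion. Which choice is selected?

CropA

Row minima: CropA=13, CropD=5, CropE=-10, CropF=1, CropG=-2, CropH=-11
Best worst-case = 13 → CropA.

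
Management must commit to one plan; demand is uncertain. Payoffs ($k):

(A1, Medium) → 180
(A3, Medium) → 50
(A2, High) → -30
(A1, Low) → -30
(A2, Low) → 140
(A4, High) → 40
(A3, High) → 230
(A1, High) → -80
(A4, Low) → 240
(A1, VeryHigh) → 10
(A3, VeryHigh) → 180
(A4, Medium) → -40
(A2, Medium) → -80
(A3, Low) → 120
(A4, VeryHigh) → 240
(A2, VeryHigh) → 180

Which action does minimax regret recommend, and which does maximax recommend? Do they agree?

minimax regret → A3; maximax → A4 (disagree)

Column bests: Low=240, Medium=180, High=230, VeryHigh=240.
A1 regrets: 270, 0, 310, 230 → max 310
A2 regrets: 100, 260, 260, 60 → max 260
A3 regrets: 120, 130, 0, 60 → max 130
A4 regrets: 0, 220, 190, 0 → max 220
Smallest max regret = 130 → A3.
Row maxima: A1=180, A2=180, A3=230, A4=240
Best best-case = 240 → A4.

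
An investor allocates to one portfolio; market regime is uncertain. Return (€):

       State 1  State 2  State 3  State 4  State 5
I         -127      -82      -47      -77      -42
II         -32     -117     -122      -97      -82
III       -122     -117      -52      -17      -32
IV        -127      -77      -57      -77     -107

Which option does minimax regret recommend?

Column bests: State 1=-32, State 2=-77, State 3=-47, State 4=-17, State 5=-32.
I regrets: 95, 5, 0, 60, 10 → max 95
II regrets: 0, 40, 75, 80, 50 → max 80
III regrets: 90, 40, 5, 0, 0 → max 90
IV regrets: 95, 0, 10, 60, 75 → max 95
Smallest max regret = 80 → II.

II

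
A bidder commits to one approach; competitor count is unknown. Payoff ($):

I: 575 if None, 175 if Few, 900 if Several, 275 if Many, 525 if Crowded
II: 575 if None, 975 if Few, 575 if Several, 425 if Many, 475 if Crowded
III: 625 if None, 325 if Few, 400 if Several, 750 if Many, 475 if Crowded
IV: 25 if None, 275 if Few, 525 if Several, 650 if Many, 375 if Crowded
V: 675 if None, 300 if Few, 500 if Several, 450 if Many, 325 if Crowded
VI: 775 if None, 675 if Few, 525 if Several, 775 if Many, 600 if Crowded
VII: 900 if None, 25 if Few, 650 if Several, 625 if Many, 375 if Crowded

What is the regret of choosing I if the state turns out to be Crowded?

Best payoff under Crowded is 600.
Regret = 600 − 525 = 75.

75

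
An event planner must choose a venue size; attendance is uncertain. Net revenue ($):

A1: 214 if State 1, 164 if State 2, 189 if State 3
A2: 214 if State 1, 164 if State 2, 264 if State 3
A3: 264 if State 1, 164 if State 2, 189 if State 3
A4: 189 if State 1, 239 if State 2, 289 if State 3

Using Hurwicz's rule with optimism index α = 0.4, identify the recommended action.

A1: 0.4·214 + 0.6·164 = 184
A2: 0.4·264 + 0.6·164 = 204
A3: 0.4·264 + 0.6·164 = 204
A4: 0.4·289 + 0.6·189 = 229
Highest Hurwicz score = 229 → A4.

A4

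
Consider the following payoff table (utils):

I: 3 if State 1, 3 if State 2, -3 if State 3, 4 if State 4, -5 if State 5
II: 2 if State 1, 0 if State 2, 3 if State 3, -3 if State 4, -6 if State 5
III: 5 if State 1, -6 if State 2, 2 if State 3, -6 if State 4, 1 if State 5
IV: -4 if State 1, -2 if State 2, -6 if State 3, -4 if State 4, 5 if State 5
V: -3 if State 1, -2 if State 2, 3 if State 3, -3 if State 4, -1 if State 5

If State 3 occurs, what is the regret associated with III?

Best payoff under State 3 is 3.
Regret = 3 − 2 = 1.

1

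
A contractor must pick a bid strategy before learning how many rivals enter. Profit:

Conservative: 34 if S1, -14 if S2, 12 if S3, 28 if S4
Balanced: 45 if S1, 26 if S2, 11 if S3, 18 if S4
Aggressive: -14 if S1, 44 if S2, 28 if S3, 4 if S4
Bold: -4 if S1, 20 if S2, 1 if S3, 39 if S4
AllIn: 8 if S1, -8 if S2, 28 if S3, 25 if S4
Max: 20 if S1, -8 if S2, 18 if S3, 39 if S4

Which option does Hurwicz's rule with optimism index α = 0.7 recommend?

Balanced

Conservative: 0.7·34 + 0.3·(-14) = 19.6
Balanced: 0.7·45 + 0.3·11 = 34.8
Aggressive: 0.7·44 + 0.3·(-14) = 26.6
Bold: 0.7·39 + 0.3·(-4) = 26.1
AllIn: 0.7·28 + 0.3·(-8) = 17.2
Max: 0.7·39 + 0.3·(-8) = 24.9
Highest Hurwicz score = 34.8 → Balanced.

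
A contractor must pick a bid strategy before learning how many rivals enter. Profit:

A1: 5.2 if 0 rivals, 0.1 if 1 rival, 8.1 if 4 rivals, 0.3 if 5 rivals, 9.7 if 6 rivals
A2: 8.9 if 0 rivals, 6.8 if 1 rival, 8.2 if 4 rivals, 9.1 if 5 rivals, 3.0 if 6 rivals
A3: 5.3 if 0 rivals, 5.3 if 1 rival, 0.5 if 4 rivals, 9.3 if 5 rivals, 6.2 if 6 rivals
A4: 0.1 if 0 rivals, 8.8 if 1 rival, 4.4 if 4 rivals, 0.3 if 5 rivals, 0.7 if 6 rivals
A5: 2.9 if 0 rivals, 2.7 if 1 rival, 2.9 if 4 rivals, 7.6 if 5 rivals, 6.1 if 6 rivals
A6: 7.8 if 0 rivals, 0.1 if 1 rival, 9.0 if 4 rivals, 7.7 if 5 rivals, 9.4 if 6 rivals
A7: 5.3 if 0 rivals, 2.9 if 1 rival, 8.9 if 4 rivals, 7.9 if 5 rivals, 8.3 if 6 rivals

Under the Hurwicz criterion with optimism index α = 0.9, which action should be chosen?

A1: 0.9·9.7 + 0.1·0.1 = 8.74
A2: 0.9·9.1 + 0.1·3.0 = 8.49
A3: 0.9·9.3 + 0.1·0.5 = 8.42
A4: 0.9·8.8 + 0.1·0.1 = 7.93
A5: 0.9·7.6 + 0.1·2.7 = 7.11
A6: 0.9·9.4 + 0.1·0.1 = 8.47
A7: 0.9·8.9 + 0.1·2.9 = 8.3
Highest Hurwicz score = 8.74 → A1.

A1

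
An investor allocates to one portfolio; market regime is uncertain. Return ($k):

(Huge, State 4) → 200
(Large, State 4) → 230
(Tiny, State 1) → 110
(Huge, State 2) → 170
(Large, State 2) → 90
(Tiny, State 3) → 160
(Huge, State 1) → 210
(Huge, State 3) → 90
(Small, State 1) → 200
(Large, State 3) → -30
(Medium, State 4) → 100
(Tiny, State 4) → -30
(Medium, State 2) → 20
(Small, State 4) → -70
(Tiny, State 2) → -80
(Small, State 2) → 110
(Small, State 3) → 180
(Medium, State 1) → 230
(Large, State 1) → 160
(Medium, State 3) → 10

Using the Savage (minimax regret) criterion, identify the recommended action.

Huge

Column bests: State 1=230, State 2=170, State 3=180, State 4=230.
Tiny regrets: 120, 250, 20, 260 → max 260
Small regrets: 30, 60, 0, 300 → max 300
Medium regrets: 0, 150, 170, 130 → max 170
Large regrets: 70, 80, 210, 0 → max 210
Huge regrets: 20, 0, 90, 30 → max 90
Smallest max regret = 90 → Huge.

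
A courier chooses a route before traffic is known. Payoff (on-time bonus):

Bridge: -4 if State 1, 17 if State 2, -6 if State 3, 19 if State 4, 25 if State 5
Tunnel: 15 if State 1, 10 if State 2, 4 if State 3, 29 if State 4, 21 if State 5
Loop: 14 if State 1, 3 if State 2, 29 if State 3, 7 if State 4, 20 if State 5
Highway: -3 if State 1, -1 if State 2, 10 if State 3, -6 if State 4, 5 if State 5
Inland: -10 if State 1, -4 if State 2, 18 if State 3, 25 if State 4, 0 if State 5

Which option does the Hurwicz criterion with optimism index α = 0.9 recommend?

Bridge: 0.9·25 + 0.1·(-6) = 21.9
Tunnel: 0.9·29 + 0.1·4 = 26.5
Loop: 0.9·29 + 0.1·3 = 26.4
Highway: 0.9·10 + 0.1·(-6) = 8.4
Inland: 0.9·25 + 0.1·(-10) = 21.5
Highest Hurwicz score = 26.5 → Tunnel.

Tunnel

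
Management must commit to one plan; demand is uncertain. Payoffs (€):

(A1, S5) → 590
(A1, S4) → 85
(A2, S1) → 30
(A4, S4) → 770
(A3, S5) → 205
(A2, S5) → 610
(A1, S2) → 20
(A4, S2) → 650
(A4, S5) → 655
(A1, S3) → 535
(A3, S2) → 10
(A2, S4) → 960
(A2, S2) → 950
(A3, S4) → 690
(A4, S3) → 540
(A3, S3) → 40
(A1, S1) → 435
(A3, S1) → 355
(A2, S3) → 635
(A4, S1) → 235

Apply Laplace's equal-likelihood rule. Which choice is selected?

A2

Row averages: A1=333, A2=637, A3=260, A4=570
Highest average = 637 → A2.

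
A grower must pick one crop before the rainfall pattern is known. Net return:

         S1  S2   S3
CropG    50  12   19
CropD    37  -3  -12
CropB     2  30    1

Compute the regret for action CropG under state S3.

Best payoff under S3 is 19.
Regret = 19 − 19 = 0.

0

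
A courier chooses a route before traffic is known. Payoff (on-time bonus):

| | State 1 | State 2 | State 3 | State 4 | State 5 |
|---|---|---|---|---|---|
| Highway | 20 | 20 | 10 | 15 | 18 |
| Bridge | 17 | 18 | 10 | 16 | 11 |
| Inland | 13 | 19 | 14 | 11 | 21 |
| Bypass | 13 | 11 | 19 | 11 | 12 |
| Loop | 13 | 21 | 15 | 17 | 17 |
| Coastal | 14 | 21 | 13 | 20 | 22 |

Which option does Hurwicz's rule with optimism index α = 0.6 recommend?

Highway: 0.6·20 + 0.4·10 = 16
Bridge: 0.6·18 + 0.4·10 = 14.8
Inland: 0.6·21 + 0.4·11 = 17
Bypass: 0.6·19 + 0.4·11 = 15.8
Loop: 0.6·21 + 0.4·13 = 17.8
Coastal: 0.6·22 + 0.4·13 = 18.4
Highest Hurwicz score = 18.4 → Coastal.

Coastal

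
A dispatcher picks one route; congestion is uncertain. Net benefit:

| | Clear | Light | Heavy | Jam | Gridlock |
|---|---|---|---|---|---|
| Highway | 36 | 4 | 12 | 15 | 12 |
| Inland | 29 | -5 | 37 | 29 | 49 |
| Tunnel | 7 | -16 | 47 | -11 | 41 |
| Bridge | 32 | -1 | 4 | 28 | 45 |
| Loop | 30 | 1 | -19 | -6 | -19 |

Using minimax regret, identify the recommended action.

Inland

Column bests: Clear=36, Light=4, Heavy=47, Jam=29, Gridlock=49.
Highway regrets: 0, 0, 35, 14, 37 → max 37
Inland regrets: 7, 9, 10, 0, 0 → max 10
Tunnel regrets: 29, 20, 0, 40, 8 → max 40
Bridge regrets: 4, 5, 43, 1, 4 → max 43
Loop regrets: 6, 3, 66, 35, 68 → max 68
Smallest max regret = 10 → Inland.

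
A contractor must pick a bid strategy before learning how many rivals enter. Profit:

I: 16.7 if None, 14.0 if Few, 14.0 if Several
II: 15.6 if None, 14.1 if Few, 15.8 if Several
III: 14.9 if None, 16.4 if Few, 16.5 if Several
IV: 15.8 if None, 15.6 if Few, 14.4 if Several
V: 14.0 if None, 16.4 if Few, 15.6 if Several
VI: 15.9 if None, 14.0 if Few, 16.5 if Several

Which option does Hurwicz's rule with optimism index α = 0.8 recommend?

I: 0.8·16.7 + 0.2·14.0 = 16.16
II: 0.8·15.8 + 0.2·14.1 = 15.46
III: 0.8·16.5 + 0.2·14.9 = 16.18
IV: 0.8·15.8 + 0.2·14.4 = 15.52
V: 0.8·16.4 + 0.2·14.0 = 15.92
VI: 0.8·16.5 + 0.2·14.0 = 16
Highest Hurwicz score = 16.18 → III.

III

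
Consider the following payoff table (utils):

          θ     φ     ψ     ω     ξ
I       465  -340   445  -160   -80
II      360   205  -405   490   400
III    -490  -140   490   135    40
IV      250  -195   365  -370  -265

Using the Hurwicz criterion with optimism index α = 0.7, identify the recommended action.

I

I: 0.7·465 + 0.3·(-340) = 223.5
II: 0.7·490 + 0.3·(-405) = 221.5
III: 0.7·490 + 0.3·(-490) = 196
IV: 0.7·365 + 0.3·(-370) = 144.5
Highest Hurwicz score = 223.5 → I.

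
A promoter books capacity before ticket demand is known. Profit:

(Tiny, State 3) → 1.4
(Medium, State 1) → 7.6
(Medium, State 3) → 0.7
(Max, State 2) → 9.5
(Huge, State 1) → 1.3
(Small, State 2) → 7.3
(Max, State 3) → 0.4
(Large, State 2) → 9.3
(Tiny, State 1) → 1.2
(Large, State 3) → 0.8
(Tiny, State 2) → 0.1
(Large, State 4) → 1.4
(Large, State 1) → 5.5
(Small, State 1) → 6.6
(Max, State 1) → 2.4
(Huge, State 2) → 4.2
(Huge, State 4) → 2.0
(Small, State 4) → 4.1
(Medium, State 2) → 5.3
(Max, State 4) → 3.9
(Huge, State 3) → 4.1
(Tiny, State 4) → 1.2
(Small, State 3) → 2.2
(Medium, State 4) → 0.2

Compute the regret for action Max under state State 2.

0.0

Best payoff under State 2 is 9.5.
Regret = 9.5 − 9.5 = 0.0.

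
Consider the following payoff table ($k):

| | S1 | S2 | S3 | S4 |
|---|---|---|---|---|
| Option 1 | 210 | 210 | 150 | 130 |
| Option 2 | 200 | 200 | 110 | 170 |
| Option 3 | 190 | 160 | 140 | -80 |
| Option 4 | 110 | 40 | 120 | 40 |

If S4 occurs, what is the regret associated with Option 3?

250

Best payoff under S4 is 170.
Regret = 170 − (-80) = 250.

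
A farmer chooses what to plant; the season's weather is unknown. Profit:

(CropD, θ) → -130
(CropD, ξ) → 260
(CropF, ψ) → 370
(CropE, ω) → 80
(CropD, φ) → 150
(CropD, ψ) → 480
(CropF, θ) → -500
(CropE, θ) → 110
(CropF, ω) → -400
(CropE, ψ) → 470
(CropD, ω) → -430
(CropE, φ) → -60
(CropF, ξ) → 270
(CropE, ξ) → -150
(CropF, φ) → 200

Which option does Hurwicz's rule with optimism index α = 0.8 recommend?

CropD: 0.8·480 + 0.2·(-430) = 298
CropF: 0.8·370 + 0.2·(-500) = 196
CropE: 0.8·470 + 0.2·(-150) = 346
Highest Hurwicz score = 346 → CropE.

CropE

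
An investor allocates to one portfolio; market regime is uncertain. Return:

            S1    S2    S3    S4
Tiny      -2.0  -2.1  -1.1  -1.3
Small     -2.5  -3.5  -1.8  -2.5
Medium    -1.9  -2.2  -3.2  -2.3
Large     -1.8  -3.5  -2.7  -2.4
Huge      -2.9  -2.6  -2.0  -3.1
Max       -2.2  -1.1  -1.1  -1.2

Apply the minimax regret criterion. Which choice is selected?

Max

Column bests: S1=-1.8, S2=-1.1, S3=-1.1, S4=-1.2.
Tiny regrets: 0.2, 1.0, 0.0, 0.1 → max 1.0
Small regrets: 0.7, 2.4, 0.7, 1.3 → max 2.4
Medium regrets: 0.1, 1.1, 2.1, 1.1 → max 2.1
Large regrets: 0.0, 2.4, 1.6, 1.2 → max 2.4
Huge regrets: 1.1, 1.5, 0.9, 1.9 → max 1.9
Max regrets: 0.4, 0.0, 0.0, 0.0 → max 0.4
Smallest max regret = 0.4 → Max.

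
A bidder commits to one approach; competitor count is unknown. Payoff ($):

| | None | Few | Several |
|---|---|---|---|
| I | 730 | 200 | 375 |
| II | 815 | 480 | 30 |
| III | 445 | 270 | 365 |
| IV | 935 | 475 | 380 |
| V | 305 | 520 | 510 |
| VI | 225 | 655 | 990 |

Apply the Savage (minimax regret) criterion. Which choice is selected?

Column bests: None=935, Few=655, Several=990.
I regrets: 205, 455, 615 → max 615
II regrets: 120, 175, 960 → max 960
III regrets: 490, 385, 625 → max 625
IV regrets: 0, 180, 610 → max 610
V regrets: 630, 135, 480 → max 630
VI regrets: 710, 0, 0 → max 710
Smallest max regret = 610 → IV.

IV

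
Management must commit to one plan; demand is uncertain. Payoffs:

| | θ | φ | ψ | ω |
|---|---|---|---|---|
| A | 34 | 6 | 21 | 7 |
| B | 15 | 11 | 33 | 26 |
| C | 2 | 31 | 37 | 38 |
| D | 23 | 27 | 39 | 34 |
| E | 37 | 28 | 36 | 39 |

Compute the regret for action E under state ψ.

Best payoff under ψ is 39.
Regret = 39 − 36 = 3.

3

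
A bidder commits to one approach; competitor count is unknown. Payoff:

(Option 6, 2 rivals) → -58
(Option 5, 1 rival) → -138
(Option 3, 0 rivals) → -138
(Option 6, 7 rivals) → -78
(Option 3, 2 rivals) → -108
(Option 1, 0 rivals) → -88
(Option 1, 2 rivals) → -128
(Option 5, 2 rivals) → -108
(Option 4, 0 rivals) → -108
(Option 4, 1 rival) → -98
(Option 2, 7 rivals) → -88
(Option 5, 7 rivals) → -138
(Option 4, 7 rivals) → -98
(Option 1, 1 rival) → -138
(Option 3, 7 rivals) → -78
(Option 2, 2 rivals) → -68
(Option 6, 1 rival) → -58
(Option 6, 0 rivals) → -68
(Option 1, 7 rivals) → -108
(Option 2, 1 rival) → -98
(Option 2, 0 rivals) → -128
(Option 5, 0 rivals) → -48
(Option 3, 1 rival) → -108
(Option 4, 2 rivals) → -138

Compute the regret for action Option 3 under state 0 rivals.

90

Best payoff under 0 rivals is -48.
Regret = -48 − (-138) = 90.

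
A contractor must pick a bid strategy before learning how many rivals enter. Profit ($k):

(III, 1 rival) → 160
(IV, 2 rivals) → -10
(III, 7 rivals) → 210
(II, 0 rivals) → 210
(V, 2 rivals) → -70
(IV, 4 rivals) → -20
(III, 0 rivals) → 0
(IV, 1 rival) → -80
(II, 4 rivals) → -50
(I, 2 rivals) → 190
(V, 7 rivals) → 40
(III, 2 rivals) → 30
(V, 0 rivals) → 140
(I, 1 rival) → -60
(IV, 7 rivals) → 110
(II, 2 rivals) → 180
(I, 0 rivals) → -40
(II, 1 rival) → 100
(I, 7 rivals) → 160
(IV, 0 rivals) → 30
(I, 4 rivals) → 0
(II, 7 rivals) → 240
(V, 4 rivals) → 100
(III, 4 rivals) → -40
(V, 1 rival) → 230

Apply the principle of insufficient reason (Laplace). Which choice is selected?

Row averages: I=50, II=136, III=72, IV=6, V=88
Highest average = 136 → II.

II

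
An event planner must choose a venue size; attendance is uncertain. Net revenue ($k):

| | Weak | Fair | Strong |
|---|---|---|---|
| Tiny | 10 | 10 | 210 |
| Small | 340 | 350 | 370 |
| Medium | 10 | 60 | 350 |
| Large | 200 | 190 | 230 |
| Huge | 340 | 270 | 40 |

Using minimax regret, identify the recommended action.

Small

Column bests: Weak=340, Fair=350, Strong=370.
Tiny regrets: 330, 340, 160 → max 340
Small regrets: 0, 0, 0 → max 0
Medium regrets: 330, 290, 20 → max 330
Large regrets: 140, 160, 140 → max 160
Huge regrets: 0, 80, 330 → max 330
Smallest max regret = 0 → Small.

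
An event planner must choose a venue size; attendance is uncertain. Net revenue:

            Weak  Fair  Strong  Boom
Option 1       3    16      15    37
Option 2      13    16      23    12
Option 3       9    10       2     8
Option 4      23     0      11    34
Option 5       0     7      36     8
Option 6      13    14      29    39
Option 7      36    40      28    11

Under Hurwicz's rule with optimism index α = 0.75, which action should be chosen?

Option 7

Option 1: 0.75·37 + 0.25·3 = 28.5
Option 2: 0.75·23 + 0.25·12 = 20.25
Option 3: 0.75·10 + 0.25·2 = 8
Option 4: 0.75·34 + 0.25·0 = 25.5
Option 5: 0.75·36 + 0.25·0 = 27
Option 6: 0.75·39 + 0.25·13 = 32.5
Option 7: 0.75·40 + 0.25·11 = 32.75
Highest Hurwicz score = 32.75 → Option 7.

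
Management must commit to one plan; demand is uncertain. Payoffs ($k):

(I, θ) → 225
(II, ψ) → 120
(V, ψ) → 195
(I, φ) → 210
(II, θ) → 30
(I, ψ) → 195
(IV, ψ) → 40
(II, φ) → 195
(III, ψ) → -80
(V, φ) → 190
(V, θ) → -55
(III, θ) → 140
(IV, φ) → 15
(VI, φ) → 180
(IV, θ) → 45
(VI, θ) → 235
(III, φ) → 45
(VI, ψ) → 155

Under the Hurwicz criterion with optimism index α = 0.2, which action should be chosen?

I: 0.2·225 + 0.8·195 = 201
II: 0.2·195 + 0.8·30 = 63
III: 0.2·140 + 0.8·(-80) = -36
IV: 0.2·45 + 0.8·15 = 21
V: 0.2·195 + 0.8·(-55) = -5
VI: 0.2·235 + 0.8·155 = 171
Highest Hurwicz score = 201 → I.

I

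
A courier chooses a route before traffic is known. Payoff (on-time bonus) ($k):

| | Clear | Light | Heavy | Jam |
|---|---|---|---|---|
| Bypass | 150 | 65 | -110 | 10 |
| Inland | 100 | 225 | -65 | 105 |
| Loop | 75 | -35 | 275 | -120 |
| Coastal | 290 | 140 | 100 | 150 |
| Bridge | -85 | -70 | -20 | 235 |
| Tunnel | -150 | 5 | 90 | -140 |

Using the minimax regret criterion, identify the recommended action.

Coastal

Column bests: Clear=290, Light=225, Heavy=275, Jam=235.
Bypass regrets: 140, 160, 385, 225 → max 385
Inland regrets: 190, 0, 340, 130 → max 340
Loop regrets: 215, 260, 0, 355 → max 355
Coastal regrets: 0, 85, 175, 85 → max 175
Bridge regrets: 375, 295, 295, 0 → max 375
Tunnel regrets: 440, 220, 185, 375 → max 440
Smallest max regret = 175 → Coastal.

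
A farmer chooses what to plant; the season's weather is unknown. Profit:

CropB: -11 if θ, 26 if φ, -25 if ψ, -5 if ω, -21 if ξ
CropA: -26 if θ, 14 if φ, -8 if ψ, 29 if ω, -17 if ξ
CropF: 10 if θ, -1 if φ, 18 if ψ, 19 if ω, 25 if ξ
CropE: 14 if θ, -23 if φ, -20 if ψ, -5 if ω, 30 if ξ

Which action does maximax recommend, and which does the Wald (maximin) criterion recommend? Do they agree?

Row maxima: CropB=26, CropA=29, CropF=25, CropE=30
Best best-case = 30 → CropE.
Row minima: CropB=-25, CropA=-26, CropF=-1, CropE=-23
Best worst-case = -1 → CropF.

maximax → CropE; maximin → CropF (disagree)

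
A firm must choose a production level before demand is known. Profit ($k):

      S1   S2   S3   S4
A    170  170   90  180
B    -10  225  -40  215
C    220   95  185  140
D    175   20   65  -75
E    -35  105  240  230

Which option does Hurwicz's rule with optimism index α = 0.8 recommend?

C

A: 0.8·180 + 0.2·90 = 162
B: 0.8·225 + 0.2·(-40) = 172
C: 0.8·220 + 0.2·95 = 195
D: 0.8·175 + 0.2·(-75) = 125
E: 0.8·240 + 0.2·(-35) = 185
Highest Hurwicz score = 195 → C.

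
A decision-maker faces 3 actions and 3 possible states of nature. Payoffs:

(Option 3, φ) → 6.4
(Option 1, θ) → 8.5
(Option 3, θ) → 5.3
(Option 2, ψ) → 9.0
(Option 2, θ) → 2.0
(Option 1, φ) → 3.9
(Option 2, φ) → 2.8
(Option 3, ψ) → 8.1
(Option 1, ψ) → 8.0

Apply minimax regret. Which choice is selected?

Option 1

Column bests: θ=8.5, φ=6.4, ψ=9.0.
Option 1 regrets: 0.0, 2.5, 1.0 → max 2.5
Option 2 regrets: 6.5, 3.6, 0.0 → max 6.5
Option 3 regrets: 3.2, 0.0, 0.9 → max 3.2
Smallest max regret = 2.5 → Option 1.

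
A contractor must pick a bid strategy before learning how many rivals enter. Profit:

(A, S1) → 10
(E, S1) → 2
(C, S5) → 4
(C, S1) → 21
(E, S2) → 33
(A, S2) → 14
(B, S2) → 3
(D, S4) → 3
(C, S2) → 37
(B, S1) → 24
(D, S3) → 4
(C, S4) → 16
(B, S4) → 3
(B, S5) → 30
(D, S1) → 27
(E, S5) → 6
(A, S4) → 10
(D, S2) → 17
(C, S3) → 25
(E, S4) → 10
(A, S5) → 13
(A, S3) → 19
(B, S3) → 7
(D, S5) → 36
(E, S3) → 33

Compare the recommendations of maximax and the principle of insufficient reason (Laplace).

Row maxima: A=19, B=30, C=37, D=36, E=33
Best best-case = 37 → C.
Row averages: A=13.2, B=13.4, C=20.6, D=17.4, E=16.8
Highest average = 20.6 → C.

maximax → C; laplace → C (agree)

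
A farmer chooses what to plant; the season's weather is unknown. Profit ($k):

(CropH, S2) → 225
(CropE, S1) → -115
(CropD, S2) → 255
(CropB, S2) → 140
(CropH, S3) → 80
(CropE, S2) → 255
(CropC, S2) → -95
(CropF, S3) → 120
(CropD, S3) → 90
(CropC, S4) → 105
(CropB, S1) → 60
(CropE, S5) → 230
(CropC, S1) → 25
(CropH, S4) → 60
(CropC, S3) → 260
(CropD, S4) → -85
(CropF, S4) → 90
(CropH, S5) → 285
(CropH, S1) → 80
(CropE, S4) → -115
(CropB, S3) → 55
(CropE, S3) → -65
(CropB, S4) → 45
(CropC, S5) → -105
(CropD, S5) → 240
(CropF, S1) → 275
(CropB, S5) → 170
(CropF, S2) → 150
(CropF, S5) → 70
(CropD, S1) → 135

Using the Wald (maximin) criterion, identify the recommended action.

Row minima: CropH=60, CropE=-115, CropC=-105, CropF=70, CropB=45, CropD=-85
Best worst-case = 70 → CropF.

CropF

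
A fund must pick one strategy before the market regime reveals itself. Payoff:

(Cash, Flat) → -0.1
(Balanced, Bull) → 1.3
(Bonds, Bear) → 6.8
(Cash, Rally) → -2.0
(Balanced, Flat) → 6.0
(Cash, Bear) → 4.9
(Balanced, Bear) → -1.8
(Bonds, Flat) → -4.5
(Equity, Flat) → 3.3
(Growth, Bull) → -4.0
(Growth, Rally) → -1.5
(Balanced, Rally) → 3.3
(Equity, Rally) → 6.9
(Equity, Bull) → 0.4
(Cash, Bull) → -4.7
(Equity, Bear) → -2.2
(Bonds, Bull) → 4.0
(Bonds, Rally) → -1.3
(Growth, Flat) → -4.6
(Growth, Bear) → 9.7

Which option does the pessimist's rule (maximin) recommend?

Balanced

Row minima: Growth=-4.6, Equity=-2.2, Cash=-4.7, Bonds=-4.5, Balanced=-1.8
Best worst-case = -1.8 → Balanced.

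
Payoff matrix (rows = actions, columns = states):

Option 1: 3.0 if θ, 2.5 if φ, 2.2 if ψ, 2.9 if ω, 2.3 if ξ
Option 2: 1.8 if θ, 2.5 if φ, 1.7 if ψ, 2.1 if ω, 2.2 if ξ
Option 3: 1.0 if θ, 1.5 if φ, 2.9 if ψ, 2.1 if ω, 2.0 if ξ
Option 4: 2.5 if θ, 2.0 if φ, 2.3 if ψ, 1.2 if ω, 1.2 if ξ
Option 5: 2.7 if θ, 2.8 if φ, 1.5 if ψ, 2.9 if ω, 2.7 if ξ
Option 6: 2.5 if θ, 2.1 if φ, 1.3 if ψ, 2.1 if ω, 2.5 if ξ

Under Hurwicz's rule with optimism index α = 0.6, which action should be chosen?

Option 1

Option 1: 0.6·3.0 + 0.4·2.2 = 2.68
Option 2: 0.6·2.5 + 0.4·1.7 = 2.18
Option 3: 0.6·2.9 + 0.4·1.0 = 2.14
Option 4: 0.6·2.5 + 0.4·1.2 = 1.98
Option 5: 0.6·2.9 + 0.4·1.5 = 2.34
Option 6: 0.6·2.5 + 0.4·1.3 = 2.02
Highest Hurwicz score = 2.68 → Option 1.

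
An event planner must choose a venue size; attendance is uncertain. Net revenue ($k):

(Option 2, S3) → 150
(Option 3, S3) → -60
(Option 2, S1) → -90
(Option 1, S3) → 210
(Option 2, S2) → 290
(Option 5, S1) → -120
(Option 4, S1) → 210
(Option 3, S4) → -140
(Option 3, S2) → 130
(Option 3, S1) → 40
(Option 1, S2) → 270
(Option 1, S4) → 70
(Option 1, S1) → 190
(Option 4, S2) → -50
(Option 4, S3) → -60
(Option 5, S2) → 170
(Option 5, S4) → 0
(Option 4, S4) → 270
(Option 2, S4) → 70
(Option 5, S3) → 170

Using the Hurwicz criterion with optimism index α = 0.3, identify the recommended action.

Option 1: 0.3·270 + 0.7·70 = 130
Option 2: 0.3·290 + 0.7·(-90) = 24
Option 3: 0.3·130 + 0.7·(-140) = -59
Option 4: 0.3·270 + 0.7·(-60) = 39
Option 5: 0.3·170 + 0.7·(-120) = -33
Highest Hurwicz score = 130 → Option 1.

Option 1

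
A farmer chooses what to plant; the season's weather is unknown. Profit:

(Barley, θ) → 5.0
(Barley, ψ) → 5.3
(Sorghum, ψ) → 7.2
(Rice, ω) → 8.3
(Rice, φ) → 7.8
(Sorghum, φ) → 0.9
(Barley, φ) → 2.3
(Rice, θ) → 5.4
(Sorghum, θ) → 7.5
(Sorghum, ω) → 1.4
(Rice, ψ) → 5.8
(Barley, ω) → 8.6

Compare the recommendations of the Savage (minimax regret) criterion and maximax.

minimax regret → Rice; maximax → Barley (disagree)

Column bests: θ=7.5, φ=7.8, ψ=7.2, ω=8.6.
Sorghum regrets: 0.0, 6.9, 0.0, 7.2 → max 7.2
Rice regrets: 2.1, 0.0, 1.4, 0.3 → max 2.1
Barley regrets: 2.5, 5.5, 1.9, 0.0 → max 5.5
Smallest max regret = 2.1 → Rice.
Row maxima: Sorghum=7.5, Rice=8.3, Barley=8.6
Best best-case = 8.6 → Barley.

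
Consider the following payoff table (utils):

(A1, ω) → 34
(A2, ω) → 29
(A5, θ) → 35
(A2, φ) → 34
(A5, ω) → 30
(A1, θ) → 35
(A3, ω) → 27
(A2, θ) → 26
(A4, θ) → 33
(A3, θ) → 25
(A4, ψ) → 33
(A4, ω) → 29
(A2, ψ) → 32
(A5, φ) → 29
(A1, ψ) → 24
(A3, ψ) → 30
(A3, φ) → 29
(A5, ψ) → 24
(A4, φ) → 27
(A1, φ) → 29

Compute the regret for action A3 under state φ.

5

Best payoff under φ is 34.
Regret = 34 − 29 = 5.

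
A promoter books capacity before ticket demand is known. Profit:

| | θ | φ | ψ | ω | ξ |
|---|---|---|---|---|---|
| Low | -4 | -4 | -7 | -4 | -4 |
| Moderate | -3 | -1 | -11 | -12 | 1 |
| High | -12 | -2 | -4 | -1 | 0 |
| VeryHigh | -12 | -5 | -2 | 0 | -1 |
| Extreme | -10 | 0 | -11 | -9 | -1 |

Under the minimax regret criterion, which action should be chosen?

Low

Column bests: θ=-3, φ=0, ψ=-2, ω=0, ξ=1.
Low regrets: 1, 4, 5, 4, 5 → max 5
Moderate regrets: 0, 1, 9, 12, 0 → max 12
High regrets: 9, 2, 2, 1, 1 → max 9
VeryHigh regrets: 9, 5, 0, 0, 2 → max 9
Extreme regrets: 7, 0, 9, 9, 2 → max 9
Smallest max regret = 5 → Low.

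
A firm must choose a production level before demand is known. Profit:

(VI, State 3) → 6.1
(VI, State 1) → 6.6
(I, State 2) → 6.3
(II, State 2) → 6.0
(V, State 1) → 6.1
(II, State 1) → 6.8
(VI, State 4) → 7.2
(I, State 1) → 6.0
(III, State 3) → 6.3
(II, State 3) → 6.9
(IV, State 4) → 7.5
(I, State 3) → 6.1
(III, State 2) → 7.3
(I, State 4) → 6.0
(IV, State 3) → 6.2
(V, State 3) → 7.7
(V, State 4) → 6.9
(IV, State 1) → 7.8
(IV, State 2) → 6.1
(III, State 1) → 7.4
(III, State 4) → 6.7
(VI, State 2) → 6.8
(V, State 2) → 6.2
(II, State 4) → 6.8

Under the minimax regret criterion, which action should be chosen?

II

Column bests: State 1=7.8, State 2=7.3, State 3=7.7, State 4=7.5.
I regrets: 1.8, 1.0, 1.6, 1.5 → max 1.8
II regrets: 1.0, 1.3, 0.8, 0.7 → max 1.3
III regrets: 0.4, 0.0, 1.4, 0.8 → max 1.4
IV regrets: 0.0, 1.2, 1.5, 0.0 → max 1.5
V regrets: 1.7, 1.1, 0.0, 0.6 → max 1.7
VI regrets: 1.2, 0.5, 1.6, 0.3 → max 1.6
Smallest max regret = 1.3 → II.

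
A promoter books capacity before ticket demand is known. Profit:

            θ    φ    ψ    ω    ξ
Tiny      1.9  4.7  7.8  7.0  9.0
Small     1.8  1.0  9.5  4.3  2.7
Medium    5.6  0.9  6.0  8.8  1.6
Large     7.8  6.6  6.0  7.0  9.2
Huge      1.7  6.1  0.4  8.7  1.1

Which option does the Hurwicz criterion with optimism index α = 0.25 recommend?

Large

Tiny: 0.25·9.0 + 0.75·1.9 = 3.675
Small: 0.25·9.5 + 0.75·1.0 = 3.125
Medium: 0.25·8.8 + 0.75·0.9 = 2.875
Large: 0.25·9.2 + 0.75·6.0 = 6.8
Huge: 0.25·8.7 + 0.75·0.4 = 2.475
Highest Hurwicz score = 6.8 → Large.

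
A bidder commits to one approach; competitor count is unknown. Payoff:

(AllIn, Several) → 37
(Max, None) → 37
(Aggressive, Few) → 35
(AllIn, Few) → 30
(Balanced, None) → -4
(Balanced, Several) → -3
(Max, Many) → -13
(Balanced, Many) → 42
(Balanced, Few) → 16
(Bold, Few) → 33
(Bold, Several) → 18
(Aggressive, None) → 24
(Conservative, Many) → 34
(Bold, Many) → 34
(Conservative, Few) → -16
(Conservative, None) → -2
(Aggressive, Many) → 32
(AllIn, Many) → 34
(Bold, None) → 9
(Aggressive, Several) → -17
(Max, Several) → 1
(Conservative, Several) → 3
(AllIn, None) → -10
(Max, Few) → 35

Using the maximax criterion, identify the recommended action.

Row maxima: Conservative=34, Balanced=42, Aggressive=35, Bold=34, AllIn=37, Max=37
Best best-case = 42 → Balanced.

Balanced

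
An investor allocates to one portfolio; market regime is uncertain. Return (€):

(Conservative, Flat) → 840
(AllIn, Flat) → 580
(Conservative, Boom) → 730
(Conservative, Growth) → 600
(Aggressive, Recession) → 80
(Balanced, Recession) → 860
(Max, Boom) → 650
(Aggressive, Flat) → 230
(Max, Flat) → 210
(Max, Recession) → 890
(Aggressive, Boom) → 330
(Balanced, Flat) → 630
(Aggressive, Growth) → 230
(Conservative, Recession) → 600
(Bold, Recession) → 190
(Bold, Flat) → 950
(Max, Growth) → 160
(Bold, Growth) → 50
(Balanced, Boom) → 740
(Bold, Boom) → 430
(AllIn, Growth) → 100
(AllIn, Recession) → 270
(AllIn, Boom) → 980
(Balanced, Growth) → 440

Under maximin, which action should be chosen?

Row minima: Conservative=600, Balanced=440, Aggressive=80, Bold=50, AllIn=100, Max=160
Best worst-case = 600 → Conservative.

Conservative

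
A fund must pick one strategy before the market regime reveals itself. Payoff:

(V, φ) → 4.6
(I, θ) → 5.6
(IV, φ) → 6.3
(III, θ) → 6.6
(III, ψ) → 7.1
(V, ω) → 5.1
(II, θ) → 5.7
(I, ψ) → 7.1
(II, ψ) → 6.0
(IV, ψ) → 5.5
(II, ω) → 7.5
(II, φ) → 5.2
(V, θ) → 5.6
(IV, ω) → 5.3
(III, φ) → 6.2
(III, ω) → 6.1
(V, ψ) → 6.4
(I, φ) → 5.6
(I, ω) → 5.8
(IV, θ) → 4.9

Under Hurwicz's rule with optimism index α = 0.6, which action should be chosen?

III

I: 0.6·7.1 + 0.4·5.6 = 6.5
II: 0.6·7.5 + 0.4·5.2 = 6.58
III: 0.6·7.1 + 0.4·6.1 = 6.7
IV: 0.6·6.3 + 0.4·4.9 = 5.74
V: 0.6·6.4 + 0.4·4.6 = 5.68
Highest Hurwicz score = 6.7 → III.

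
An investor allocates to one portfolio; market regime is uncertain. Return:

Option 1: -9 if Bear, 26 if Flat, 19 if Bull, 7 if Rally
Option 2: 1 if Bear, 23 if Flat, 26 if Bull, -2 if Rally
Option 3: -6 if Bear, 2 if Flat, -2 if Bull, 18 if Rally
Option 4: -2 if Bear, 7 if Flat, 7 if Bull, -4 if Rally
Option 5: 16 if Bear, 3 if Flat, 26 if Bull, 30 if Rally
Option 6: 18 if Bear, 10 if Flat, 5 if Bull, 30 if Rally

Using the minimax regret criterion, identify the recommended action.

Column bests: Bear=18, Flat=26, Bull=26, Rally=30.
Option 1 regrets: 27, 0, 7, 23 → max 27
Option 2 regrets: 17, 3, 0, 32 → max 32
Option 3 regrets: 24, 24, 28, 12 → max 28
Option 4 regrets: 20, 19, 19, 34 → max 34
Option 5 regrets: 2, 23, 0, 0 → max 23
Option 6 regrets: 0, 16, 21, 0 → max 21
Smallest max regret = 21 → Option 6.

Option 6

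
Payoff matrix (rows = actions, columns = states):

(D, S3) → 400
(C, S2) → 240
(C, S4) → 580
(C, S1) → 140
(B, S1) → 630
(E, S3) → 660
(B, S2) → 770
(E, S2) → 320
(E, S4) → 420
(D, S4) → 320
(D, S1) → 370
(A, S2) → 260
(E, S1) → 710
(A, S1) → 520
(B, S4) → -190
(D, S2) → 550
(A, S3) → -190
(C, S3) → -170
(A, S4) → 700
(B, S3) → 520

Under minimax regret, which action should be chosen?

D

Column bests: S1=710, S2=770, S3=660, S4=700.
A regrets: 190, 510, 850, 0 → max 850
B regrets: 80, 0, 140, 890 → max 890
C regrets: 570, 530, 830, 120 → max 830
D regrets: 340, 220, 260, 380 → max 380
E regrets: 0, 450, 0, 280 → max 450
Smallest max regret = 380 → D.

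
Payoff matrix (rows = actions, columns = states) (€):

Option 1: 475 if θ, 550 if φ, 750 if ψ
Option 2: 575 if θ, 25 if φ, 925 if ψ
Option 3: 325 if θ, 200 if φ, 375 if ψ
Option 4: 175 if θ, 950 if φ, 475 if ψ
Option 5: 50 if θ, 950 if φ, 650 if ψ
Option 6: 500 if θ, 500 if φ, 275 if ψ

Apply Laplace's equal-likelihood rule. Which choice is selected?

Option 1

Row averages: Option 1=1775/3, Option 2=1525/3, Option 3=300, Option 4=1600/3, Option 5=550, Option 6=425
Highest average = 1775/3 → Option 1.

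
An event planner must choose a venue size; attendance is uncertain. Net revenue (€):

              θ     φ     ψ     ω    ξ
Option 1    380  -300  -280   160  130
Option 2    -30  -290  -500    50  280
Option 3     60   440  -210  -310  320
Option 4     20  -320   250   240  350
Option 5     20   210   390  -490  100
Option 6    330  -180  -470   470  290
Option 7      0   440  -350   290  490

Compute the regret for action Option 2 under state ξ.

Best payoff under ξ is 490.
Regret = 490 − 280 = 210.

210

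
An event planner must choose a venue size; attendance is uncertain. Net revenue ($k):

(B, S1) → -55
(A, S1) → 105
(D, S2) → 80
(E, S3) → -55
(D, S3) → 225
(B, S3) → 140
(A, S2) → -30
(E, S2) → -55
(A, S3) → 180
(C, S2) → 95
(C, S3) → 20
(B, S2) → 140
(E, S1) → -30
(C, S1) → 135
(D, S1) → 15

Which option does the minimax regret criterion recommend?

Column bests: S1=135, S2=140, S3=225.
A regrets: 30, 170, 45 → max 170
B regrets: 190, 0, 85 → max 190
C regrets: 0, 45, 205 → max 205
D regrets: 120, 60, 0 → max 120
E regrets: 165, 195, 280 → max 280
Smallest max regret = 120 → D.

D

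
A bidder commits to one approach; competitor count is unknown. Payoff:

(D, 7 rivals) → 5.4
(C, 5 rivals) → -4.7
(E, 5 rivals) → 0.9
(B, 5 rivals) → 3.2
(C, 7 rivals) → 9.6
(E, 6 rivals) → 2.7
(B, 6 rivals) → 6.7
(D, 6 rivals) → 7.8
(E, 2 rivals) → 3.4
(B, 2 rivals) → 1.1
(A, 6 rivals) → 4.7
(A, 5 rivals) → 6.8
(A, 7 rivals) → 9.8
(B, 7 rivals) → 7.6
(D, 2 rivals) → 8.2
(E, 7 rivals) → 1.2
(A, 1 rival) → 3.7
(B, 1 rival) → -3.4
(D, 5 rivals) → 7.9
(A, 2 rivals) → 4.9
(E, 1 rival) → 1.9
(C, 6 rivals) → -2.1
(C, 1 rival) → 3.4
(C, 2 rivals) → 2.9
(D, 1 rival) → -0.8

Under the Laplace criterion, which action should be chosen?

Row averages: A=5.98, B=3.04, C=1.82, D=5.7, E=2.02
Highest average = 5.98 → A.

A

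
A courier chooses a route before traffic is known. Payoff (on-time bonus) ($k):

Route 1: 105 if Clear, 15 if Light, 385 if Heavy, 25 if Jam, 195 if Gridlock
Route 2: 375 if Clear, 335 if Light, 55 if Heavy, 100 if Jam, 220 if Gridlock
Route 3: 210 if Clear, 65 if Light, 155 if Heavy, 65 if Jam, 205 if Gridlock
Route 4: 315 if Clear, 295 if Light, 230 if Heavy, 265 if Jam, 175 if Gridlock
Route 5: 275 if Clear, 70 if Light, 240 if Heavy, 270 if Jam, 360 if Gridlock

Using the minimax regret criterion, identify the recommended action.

Route 4

Column bests: Clear=375, Light=335, Heavy=385, Jam=270, Gridlock=360.
Route 1 regrets: 270, 320, 0, 245, 165 → max 320
Route 2 regrets: 0, 0, 330, 170, 140 → max 330
Route 3 regrets: 165, 270, 230, 205, 155 → max 270
Route 4 regrets: 60, 40, 155, 5, 185 → max 185
Route 5 regrets: 100, 265, 145, 0, 0 → max 265
Smallest max regret = 185 → Route 4.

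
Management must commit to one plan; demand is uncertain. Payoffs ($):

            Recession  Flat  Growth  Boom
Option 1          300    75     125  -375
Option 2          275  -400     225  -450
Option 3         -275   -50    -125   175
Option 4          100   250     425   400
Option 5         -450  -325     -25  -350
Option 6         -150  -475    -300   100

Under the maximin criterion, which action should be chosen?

Option 4

Row minima: Option 1=-375, Option 2=-450, Option 3=-275, Option 4=100, Option 5=-450, Option 6=-475
Best worst-case = 100 → Option 4.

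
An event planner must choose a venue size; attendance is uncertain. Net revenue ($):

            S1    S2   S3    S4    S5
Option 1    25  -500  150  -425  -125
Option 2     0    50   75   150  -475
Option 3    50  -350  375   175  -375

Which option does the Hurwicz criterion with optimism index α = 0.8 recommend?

Option 3

Option 1: 0.8·150 + 0.2·(-500) = 20
Option 2: 0.8·150 + 0.2·(-475) = 25
Option 3: 0.8·375 + 0.2·(-375) = 225
Highest Hurwicz score = 225 → Option 3.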